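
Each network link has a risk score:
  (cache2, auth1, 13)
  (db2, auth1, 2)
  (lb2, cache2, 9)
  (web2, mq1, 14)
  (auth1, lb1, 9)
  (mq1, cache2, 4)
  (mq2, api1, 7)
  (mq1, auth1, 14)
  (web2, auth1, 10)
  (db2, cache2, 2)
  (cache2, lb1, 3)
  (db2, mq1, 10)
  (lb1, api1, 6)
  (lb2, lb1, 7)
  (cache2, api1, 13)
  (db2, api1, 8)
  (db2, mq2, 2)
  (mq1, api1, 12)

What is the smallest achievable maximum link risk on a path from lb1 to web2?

10

Comparing a few candidate routes:
lb1→lb2→cache2→mq1→db2→auth1→web2: max(7, 9, 4, 10, 2, 10) = 10
lb1→api1→db2→auth1→web2: max(6, 8, 2, 10) = 10
lb1→auth1→web2: max(9, 10) = 10
lb1→api1→mq2→db2→auth1→web2: max(6, 7, 2, 2, 10) = 10
Smallest bottleneck: 10.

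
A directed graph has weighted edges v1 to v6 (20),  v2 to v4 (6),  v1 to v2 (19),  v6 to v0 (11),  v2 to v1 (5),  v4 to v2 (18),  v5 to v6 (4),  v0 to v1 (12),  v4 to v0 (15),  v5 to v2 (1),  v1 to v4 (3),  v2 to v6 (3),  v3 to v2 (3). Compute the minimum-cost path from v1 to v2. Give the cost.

19

Routes from v1 to v2:
v1 -> v4 -> v2: 3 + 18 = 21
v1 -> v2: 19
Best route has total 19.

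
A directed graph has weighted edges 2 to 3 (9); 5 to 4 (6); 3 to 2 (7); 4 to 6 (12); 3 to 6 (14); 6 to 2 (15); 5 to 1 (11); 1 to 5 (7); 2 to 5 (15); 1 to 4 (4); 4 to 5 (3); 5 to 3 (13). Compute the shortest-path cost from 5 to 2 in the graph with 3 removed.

Candidate routes:
5 → 4 → 6 → 2: 6 + 12 + 15 = 33
5 → 1 → 4 → 6 → 2: 11 + 4 + 12 + 15 = 42
The minimum is 33.

33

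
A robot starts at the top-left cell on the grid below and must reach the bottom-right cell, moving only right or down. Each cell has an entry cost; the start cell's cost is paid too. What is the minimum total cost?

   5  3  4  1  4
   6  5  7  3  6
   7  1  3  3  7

Best path: [0,0] [0,1] [0,2] [0,3] [1,3] [2,3] [2,4]
Cost: 5 + 3 + 4 + 1 + 3 + 3 + 7 = 26
(Top row then right column would cost 30.)

26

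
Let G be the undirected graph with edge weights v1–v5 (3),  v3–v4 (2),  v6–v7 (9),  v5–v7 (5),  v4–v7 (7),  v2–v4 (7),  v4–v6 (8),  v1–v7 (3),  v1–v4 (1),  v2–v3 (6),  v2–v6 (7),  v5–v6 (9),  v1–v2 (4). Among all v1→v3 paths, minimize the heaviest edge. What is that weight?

2

Some routes from v1 to v3:
v1→v5→v7→v4→v3: max(3, 5, 7, 2) = 7
v1→v4→v3: max(1, 2) = 2
v1→v4→v2→v3: max(1, 7, 6) = 7
v1→v5→v7→v4→v2→v3: max(3, 5, 7, 7, 6) = 7
v1→v2→v3: max(4, 6) = 6
The minimum achievable maximum is 2.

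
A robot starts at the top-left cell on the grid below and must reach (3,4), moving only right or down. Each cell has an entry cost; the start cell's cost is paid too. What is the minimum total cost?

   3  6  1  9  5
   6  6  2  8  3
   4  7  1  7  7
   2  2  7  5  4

29

Path [0,0] → [0,1] → [0,2] → [1,2] → [2,2] → [2,3] → [3,3] → [3,4]: 3 + 6 + 1 + 2 + 1 + 7 + 5 + 4 = 29.
(Top row then right column would cost 38.)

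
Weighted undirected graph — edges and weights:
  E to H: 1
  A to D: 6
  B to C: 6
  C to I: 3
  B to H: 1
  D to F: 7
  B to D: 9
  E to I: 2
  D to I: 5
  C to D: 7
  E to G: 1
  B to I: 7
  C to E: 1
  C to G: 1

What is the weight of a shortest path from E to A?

13

A few of the E→A routes:
E -> G -> C -> D -> A: 1 + 1 + 7 + 6 = 15
E -> I -> D -> A: 2 + 5 + 6 = 13
E -> C -> D -> A: 1 + 7 + 6 = 14
Shortest: 13.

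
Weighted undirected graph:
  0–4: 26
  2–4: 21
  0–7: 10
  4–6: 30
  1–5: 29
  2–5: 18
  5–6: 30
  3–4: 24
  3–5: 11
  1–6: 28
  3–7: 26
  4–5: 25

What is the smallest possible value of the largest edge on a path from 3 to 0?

Some routes from 3 to 0:
3 → 5 → 2 → 4 → 0: max(11, 18, 21, 26) = 26
3 → 7 → 0: max(26, 10) = 26
3 → 5 → 4 → 0: max(11, 25, 26) = 26
Smallest bottleneck: 26.

26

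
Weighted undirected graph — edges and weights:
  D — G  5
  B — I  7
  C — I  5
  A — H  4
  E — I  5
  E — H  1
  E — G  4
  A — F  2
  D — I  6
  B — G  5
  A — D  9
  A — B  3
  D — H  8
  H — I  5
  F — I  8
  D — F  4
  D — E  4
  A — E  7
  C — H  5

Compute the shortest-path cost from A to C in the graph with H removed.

15

Checking several routes:
A-F-D-I-C: 2 + 4 + 6 + 5 = 17
A-F-I-C: 2 + 8 + 5 = 15
A-B-I-C: 3 + 7 + 5 = 15
A-E-I-C: 7 + 5 + 5 = 17
Shortest: 15.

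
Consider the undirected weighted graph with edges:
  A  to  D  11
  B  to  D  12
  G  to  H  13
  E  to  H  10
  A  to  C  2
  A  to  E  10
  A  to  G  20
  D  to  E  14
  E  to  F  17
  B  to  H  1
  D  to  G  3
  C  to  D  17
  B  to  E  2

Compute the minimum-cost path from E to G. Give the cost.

16

Comparing a few candidate routes:
E → B → H → G: 2 + 1 + 13 = 16
E → H → G: 10 + 13 = 23
E → D → G: 14 + 3 = 17
E → A → D → G: 10 + 11 + 3 = 24
E → B → D → G: 2 + 12 + 3 = 17
Shortest: 16.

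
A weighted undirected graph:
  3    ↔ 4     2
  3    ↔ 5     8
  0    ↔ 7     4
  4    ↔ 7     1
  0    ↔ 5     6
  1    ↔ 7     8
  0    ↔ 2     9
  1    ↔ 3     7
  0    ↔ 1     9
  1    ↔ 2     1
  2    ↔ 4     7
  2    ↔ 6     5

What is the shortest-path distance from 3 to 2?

Checking several routes:
3 -> 4 -> 7 -> 1 -> 2: 2 + 1 + 8 + 1 = 12
3 -> 1 -> 2: 7 + 1 = 8
3 -> 4 -> 2: 2 + 7 = 9
Shortest: 8.

8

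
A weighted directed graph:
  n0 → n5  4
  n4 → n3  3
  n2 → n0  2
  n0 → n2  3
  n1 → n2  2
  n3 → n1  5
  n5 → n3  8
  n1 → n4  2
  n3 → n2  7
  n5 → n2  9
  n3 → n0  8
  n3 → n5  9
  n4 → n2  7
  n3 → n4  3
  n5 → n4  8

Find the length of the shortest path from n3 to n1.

Routes from n3 to n1:
n3 -> n1: 5
Shortest: 5.

5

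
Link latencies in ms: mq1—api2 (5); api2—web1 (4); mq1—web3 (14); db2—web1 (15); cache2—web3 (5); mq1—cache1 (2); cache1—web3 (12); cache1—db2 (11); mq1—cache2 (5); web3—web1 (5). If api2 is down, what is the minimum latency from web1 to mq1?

Some routes from web1 to mq1 avoiding api2:
web1 → db2 → cache1 → mq1: 15 + 11 + 2 = 28
web1 → web3 → mq1: 5 + 14 = 19
web1 → db2 → cache1 → web3 → cache2 → mq1: 15 + 11 + 12 + 5 + 5 = 48
web1 → web3 → cache1 → mq1: 5 + 12 + 2 = 19
web1 → web3 → cache2 → mq1: 5 + 5 + 5 = 15
The minimum is 15 ms.

15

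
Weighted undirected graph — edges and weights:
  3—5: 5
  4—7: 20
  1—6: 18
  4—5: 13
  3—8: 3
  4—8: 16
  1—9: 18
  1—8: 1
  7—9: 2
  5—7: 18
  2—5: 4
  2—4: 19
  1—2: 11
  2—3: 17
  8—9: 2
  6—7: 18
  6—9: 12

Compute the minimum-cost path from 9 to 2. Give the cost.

Comparing a few candidate routes:
9-8-3-5-2: 2 + 3 + 5 + 4 = 14
9-8-1-2: 2 + 1 + 11 = 14
9-8-3-2: 2 + 3 + 17 = 22
9-7-5-2: 2 + 18 + 4 = 24
Shortest: 14.

14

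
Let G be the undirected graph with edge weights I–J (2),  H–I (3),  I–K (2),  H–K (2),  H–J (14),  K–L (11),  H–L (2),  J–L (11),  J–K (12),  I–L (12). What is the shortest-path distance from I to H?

3

Comparing a few candidate routes:
I→J→L→H: 2 + 11 + 2 = 15
I→K→H: 2 + 2 = 4
I→K→L→H: 2 + 11 + 2 = 15
I→J→H: 2 + 14 = 16
I→H: 3
I→L→H: 12 + 2 = 14
The minimum is 3.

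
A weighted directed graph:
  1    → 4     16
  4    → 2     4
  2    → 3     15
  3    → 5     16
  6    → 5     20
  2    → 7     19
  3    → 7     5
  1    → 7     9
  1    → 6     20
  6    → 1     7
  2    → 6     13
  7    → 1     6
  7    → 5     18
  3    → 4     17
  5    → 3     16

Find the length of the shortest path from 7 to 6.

26

Candidate routes:
7→5→3→4→2→6: 18 + 16 + 17 + 4 + 13 = 68
7→1→6: 6 + 20 = 26
7→1→4→2→6: 6 + 16 + 4 + 13 = 39
The minimum is 26.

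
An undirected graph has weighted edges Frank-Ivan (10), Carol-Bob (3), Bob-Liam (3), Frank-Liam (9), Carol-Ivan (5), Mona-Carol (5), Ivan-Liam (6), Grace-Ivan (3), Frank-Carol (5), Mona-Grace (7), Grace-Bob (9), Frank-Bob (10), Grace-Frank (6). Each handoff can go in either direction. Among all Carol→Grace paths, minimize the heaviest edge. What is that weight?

5

Checking several routes:
Carol→Ivan→Grace: max(5, 3) = 5
Carol→Bob→Liam→Ivan→Grace: max(3, 3, 6, 3) = 6
Carol→Frank→Grace: max(5, 6) = 6
Carol→Mona→Grace: max(5, 7) = 7
Best route has worst link 5.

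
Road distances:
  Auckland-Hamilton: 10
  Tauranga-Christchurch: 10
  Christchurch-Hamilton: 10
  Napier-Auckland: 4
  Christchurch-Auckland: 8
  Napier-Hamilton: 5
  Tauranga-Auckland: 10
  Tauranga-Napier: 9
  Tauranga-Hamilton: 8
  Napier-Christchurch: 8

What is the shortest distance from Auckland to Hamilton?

Some routes from Auckland to Hamilton:
Auckland - Hamilton: 10
Auckland - Tauranga - Hamilton: 10 + 8 = 18
Auckland - Napier - Hamilton: 4 + 5 = 9
Auckland - Christchurch - Hamilton: 8 + 10 = 18
Best route has total 9.

9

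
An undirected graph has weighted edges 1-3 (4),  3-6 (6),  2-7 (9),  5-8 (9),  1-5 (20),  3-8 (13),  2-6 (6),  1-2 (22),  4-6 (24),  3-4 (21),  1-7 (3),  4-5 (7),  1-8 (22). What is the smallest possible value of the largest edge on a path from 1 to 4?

13

A few of the 1→4 routes:
1-3-8-5-4: max(4, 13, 9, 7) = 13
1-7-2-6-3-8-5-4: max(3, 9, 6, 6, 13, 9, 7) = 13
1-5-8-3-4: max(20, 9, 13, 21) = 21
1-7-2-6-3-4: max(3, 9, 6, 6, 21) = 21
1-5-4: max(20, 7) = 20
Smallest bottleneck: 13.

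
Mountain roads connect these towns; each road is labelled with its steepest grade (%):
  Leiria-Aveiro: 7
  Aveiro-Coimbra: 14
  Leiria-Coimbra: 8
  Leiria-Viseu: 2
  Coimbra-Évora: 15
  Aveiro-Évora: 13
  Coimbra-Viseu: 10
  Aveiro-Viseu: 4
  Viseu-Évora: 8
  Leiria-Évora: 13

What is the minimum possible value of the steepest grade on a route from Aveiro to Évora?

Checking several routes:
Aveiro -> Viseu -> Évora: max(4, 8) = 8
Aveiro -> Viseu -> Leiria -> Évora: max(4, 2, 13) = 13
Aveiro -> Leiria -> Coimbra -> Viseu -> Évora: max(7, 8, 10, 8) = 10
Aveiro -> Viseu -> Coimbra -> Leiria -> Évora: max(4, 10, 8, 13) = 13
Aveiro -> Leiria -> Évora: max(7, 13) = 13
Aveiro -> Leiria -> Viseu -> Évora: max(7, 2, 8) = 8
The minimum achievable maximum is 8%.

8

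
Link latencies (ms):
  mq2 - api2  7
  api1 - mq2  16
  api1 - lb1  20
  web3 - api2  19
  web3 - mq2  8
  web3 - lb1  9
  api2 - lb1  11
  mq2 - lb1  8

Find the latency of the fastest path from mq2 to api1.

16

A few of the mq2→api1 routes:
mq2→lb1→api1: 8 + 20 = 28
mq2→api1: 16
mq2→web3→lb1→api1: 8 + 9 + 20 = 37
Best route has total 16 ms.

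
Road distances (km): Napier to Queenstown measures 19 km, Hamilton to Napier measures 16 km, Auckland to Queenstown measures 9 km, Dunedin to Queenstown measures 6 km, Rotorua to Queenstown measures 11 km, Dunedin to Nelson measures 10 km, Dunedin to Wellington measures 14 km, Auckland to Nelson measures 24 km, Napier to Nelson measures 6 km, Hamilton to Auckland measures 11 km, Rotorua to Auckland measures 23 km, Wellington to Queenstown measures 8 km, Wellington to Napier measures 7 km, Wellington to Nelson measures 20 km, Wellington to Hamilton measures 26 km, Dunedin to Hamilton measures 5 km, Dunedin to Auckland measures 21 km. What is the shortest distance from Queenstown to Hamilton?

11

A few of the Queenstown→Hamilton routes:
Queenstown - Wellington - Dunedin - Hamilton: 8 + 14 + 5 = 27
Queenstown - Wellington - Napier - Hamilton: 8 + 7 + 16 = 31
Queenstown - Auckland - Hamilton: 9 + 11 = 20
Queenstown - Dunedin - Hamilton: 6 + 5 = 11
The minimum is 11 km.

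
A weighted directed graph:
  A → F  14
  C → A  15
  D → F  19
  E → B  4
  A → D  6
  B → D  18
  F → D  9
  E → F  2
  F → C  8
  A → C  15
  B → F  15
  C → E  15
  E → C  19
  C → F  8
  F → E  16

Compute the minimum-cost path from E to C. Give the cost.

10

Routes from E to C:
E - B - D - F - C: 4 + 18 + 19 + 8 = 49
E - C: 19
E - F - C: 2 + 8 = 10
E - B - F - C: 4 + 15 + 8 = 27
Best route has total 10.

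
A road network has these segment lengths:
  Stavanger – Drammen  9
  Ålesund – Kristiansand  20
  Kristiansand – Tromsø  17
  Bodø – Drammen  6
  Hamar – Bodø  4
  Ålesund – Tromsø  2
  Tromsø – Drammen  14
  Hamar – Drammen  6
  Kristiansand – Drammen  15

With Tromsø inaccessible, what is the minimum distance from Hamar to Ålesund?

41

Candidate routes:
Hamar -> Drammen -> Kristiansand -> Ålesund: 6 + 15 + 20 = 41
Hamar -> Bodø -> Drammen -> Kristiansand -> Ålesund: 4 + 6 + 15 + 20 = 45
Best route has total 41.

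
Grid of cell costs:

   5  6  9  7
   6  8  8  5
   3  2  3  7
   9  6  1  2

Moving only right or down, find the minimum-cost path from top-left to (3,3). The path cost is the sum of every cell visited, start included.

22

Cheapest: [0,0] → [1,0] → [2,0] → [2,1] → [2,2] → [3,2] → [3,3]
  5 + 6 + 3 + 2 + 3 + 1 + 2 = 22
(Top row then right column would cost 41.)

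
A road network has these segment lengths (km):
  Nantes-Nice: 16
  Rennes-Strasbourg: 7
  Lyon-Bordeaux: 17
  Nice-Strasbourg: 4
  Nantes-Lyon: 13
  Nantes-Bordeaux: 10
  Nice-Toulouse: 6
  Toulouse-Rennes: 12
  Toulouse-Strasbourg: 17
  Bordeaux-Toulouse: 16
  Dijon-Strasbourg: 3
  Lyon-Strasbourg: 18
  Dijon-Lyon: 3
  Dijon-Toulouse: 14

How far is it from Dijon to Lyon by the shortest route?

Checking several routes:
Dijon - Toulouse - Nice - Strasbourg - Lyon: 14 + 6 + 4 + 18 = 42
Dijon - Strasbourg - Lyon: 3 + 18 = 21
Dijon - Strasbourg - Nice - Nantes - Lyon: 3 + 4 + 16 + 13 = 36
Dijon - Lyon: 3
Best route has total 3 km.

3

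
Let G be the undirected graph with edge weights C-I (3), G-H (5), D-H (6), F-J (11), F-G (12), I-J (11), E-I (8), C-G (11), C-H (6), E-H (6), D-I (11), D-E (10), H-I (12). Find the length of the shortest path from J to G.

23

Checking several routes:
J → I → E → H → G: 11 + 8 + 6 + 5 = 30
J → I → H → G: 11 + 12 + 5 = 28
J → I → D → H → G: 11 + 11 + 6 + 5 = 33
J → F → G: 11 + 12 = 23
J → I → C → G: 11 + 3 + 11 = 25
J → I → C → H → G: 11 + 3 + 6 + 5 = 25
Best route has total 23.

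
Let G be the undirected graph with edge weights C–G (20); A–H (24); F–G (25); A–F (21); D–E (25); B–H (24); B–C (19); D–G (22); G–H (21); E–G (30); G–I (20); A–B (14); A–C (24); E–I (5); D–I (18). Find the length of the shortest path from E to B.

Some routes from E to B:
E→G→C→B: 30 + 20 + 19 = 69
E→I→G→H→B: 5 + 20 + 21 + 24 = 70
E→I→G→C→B: 5 + 20 + 20 + 19 = 64
Shortest: 64.

64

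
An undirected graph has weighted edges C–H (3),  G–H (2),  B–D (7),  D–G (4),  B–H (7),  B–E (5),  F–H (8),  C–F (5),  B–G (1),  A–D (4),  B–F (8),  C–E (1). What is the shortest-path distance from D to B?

5

A few of the D→B routes:
D → B: 7
D → G → B: 4 + 1 = 5
D → G → H → C → E → B: 4 + 2 + 3 + 1 + 5 = 15
D → G → H → B: 4 + 2 + 7 = 13
The minimum is 5.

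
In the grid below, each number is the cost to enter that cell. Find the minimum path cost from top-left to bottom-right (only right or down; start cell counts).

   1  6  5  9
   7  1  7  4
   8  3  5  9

25

Take r0c0 r0c1 r1c1 r2c1 r2c2 r2c3 for a total of 1 + 6 + 1 + 3 + 5 + 9 = 25.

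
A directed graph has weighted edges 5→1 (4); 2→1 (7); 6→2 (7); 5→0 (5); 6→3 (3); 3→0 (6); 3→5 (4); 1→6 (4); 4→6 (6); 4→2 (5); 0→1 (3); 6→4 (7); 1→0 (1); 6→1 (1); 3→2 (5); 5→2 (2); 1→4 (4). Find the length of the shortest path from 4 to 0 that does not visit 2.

Checking several routes:
4 -> 6 -> 3 -> 5 -> 0: 6 + 3 + 4 + 5 = 18
4 -> 6 -> 3 -> 0: 6 + 3 + 6 = 15
4 -> 6 -> 1 -> 0: 6 + 1 + 1 = 8
Shortest: 8.

8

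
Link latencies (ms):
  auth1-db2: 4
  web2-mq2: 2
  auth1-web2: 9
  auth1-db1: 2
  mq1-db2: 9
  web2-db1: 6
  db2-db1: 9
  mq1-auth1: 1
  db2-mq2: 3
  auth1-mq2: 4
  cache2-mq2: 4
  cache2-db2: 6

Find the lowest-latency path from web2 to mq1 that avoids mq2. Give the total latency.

Checking several routes:
web2→db1→db2→mq1: 6 + 9 + 9 = 24
web2→auth1→db2→mq1: 9 + 4 + 9 = 22
web2→db1→db2→auth1→mq1: 6 + 9 + 4 + 1 = 20
web2→db1→auth1→db2→mq1: 6 + 2 + 4 + 9 = 21
web2→db1→auth1→mq1: 6 + 2 + 1 = 9
web2→auth1→mq1: 9 + 1 = 10
Best route has total 9 ms.

9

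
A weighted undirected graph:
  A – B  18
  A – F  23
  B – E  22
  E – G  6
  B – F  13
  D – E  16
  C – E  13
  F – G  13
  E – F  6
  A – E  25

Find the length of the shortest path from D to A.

A few of the D→A routes:
D → E → A: 16 + 25 = 41
D → E → B → A: 16 + 22 + 18 = 56
D → E → F → A: 16 + 6 + 23 = 45
D → E → F → B → A: 16 + 6 + 13 + 18 = 53
D → E → G → F → A: 16 + 6 + 13 + 23 = 58
Shortest: 41.

41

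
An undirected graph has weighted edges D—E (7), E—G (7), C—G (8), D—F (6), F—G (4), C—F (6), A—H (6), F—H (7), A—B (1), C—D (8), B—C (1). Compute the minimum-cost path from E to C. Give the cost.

15

Checking several routes:
E→D→C: 7 + 8 = 15
E→G→F→D→C: 7 + 4 + 6 + 8 = 25
E→G→F→C: 7 + 4 + 6 = 17
E→D→F→C: 7 + 6 + 6 = 19
E→G→C: 7 + 8 = 15
Shortest: 15.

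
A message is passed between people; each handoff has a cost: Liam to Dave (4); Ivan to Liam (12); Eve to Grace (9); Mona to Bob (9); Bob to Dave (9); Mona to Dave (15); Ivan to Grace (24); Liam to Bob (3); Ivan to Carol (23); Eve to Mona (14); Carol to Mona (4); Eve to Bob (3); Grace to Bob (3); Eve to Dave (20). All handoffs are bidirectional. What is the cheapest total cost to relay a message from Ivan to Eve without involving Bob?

33

Routes from Ivan to Eve avoiding Bob:
Ivan → Liam → Dave → Mona → Eve: 12 + 4 + 15 + 14 = 45
Ivan → Liam → Dave → Eve: 12 + 4 + 20 = 36
Ivan → Grace → Eve: 24 + 9 = 33
Ivan → Carol → Mona → Dave → Eve: 23 + 4 + 15 + 20 = 62
Ivan → Carol → Mona → Eve: 23 + 4 + 14 = 41
Shortest: 33.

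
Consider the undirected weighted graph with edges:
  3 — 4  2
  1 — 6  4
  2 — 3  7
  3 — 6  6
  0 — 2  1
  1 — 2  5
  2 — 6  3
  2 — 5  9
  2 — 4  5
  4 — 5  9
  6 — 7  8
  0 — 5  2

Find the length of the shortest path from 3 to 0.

8

Some routes from 3 to 0:
3 - 2 - 0: 7 + 1 = 8
3 - 6 - 2 - 0: 6 + 3 + 1 = 10
3 - 4 - 2 - 0: 2 + 5 + 1 = 8
The minimum is 8.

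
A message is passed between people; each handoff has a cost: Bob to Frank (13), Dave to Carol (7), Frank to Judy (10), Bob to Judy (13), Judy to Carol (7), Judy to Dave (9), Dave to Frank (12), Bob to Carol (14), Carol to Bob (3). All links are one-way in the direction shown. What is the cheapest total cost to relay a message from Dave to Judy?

22

Paths from Dave to Judy:
Dave→Carol→Bob→Judy: 7 + 3 + 13 = 23
Dave→Carol→Bob→Frank→Judy: 7 + 3 + 13 + 10 = 33
Dave→Frank→Judy: 12 + 10 = 22
Shortest: 22.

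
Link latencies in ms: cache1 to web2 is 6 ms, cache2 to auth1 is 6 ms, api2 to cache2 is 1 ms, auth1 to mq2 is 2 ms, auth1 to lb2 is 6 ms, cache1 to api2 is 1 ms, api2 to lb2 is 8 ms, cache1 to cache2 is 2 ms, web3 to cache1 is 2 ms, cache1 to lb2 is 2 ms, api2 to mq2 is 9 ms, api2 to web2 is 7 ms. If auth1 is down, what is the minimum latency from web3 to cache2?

4

Routes from web3 to cache2 avoiding auth1:
web3 → cache1 → api2 → cache2: 2 + 1 + 1 = 4
web3 → cache1 → cache2: 2 + 2 = 4
web3 → cache1 → web2 → api2 → cache2: 2 + 6 + 7 + 1 = 16
web3 → cache1 → lb2 → api2 → cache2: 2 + 2 + 8 + 1 = 13
Best route has total 4 ms.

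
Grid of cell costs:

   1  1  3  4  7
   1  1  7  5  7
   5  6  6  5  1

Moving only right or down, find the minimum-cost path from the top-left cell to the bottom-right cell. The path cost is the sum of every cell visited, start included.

20

Take r0c0→r0c1→r0c2→r0c3→r1c3→r2c3→r2c4 for a total of 1 + 1 + 3 + 4 + 5 + 5 + 1 = 20.
(Top row then right column would cost 24.)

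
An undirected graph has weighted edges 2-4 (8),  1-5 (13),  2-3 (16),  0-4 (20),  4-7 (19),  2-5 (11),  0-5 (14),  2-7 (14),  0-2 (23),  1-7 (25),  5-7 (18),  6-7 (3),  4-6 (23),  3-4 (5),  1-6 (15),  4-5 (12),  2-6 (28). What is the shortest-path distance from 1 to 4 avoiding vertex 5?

37

Comparing a few candidate routes:
1 → 7 → 2 → 4: 25 + 14 + 8 = 47
1 → 6 → 7 → 4: 15 + 3 + 19 = 37
1 → 7 → 4: 25 + 19 = 44
1 → 6 → 7 → 2 → 4: 15 + 3 + 14 + 8 = 40
1 → 6 → 4: 15 + 23 = 38
Shortest: 37.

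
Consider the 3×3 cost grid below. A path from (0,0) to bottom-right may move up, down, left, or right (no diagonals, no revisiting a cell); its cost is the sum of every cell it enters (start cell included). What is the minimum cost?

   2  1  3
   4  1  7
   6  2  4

One optimal route is r0c0→r0c1→r1c1→r2c1→r2c2.
Its cost is 2 + 1 + 1 + 2 + 4 = 10.

10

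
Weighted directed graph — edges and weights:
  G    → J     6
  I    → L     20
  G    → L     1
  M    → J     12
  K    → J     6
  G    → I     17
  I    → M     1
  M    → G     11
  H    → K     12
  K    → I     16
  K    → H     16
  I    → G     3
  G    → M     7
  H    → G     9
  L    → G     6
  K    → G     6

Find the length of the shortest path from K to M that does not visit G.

Paths from K to M avoiding G:
K-I-M: 16 + 1 = 17
The minimum is 17.

17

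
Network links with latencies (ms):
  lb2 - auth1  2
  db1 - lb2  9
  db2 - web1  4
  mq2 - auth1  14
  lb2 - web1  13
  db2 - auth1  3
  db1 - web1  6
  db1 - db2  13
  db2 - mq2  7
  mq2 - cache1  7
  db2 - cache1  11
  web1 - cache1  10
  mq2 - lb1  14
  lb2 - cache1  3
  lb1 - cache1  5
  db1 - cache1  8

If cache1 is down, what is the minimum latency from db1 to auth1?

11

Checking several routes:
db1 -> web1 -> db2 -> auth1: 6 + 4 + 3 = 13
db1 -> lb2 -> auth1: 9 + 2 = 11
db1 -> db2 -> auth1: 13 + 3 = 16
The minimum is 11 ms.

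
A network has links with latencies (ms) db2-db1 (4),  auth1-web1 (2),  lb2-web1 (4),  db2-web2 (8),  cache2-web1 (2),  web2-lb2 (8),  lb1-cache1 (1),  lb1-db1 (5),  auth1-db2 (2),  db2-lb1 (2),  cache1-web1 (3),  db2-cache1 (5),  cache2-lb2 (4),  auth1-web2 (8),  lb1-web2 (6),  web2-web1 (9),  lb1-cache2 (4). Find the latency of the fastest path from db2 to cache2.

6

Some routes from db2 to cache2:
db2→auth1→web1→cache2: 2 + 2 + 2 = 6
db2→lb1→cache1→web1→cache2: 2 + 1 + 3 + 2 = 8
db2→lb1→cache2: 2 + 4 = 6
Shortest: 6 ms.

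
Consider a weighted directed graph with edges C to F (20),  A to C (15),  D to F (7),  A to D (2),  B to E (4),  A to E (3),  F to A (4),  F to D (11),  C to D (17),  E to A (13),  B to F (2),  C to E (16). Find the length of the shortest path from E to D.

15

Candidate routes:
E → A → C → D: 13 + 15 + 17 = 45
E → A → D: 13 + 2 = 15
E → A → C → F → D: 13 + 15 + 20 + 11 = 59
Best route has total 15.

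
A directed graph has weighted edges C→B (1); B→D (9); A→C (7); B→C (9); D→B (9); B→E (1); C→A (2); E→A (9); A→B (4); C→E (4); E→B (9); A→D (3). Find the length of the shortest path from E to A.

Candidate routes:
E-A: 9
E-B-C-A: 9 + 9 + 2 = 20
The minimum is 9.

9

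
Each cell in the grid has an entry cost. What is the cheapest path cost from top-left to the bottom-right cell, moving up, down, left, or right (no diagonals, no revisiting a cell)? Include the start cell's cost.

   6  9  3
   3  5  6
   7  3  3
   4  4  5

25

Path r0c0 r1c0 r1c1 r2c1 r2c2 r3c2: 6 + 3 + 5 + 3 + 3 + 5 = 25.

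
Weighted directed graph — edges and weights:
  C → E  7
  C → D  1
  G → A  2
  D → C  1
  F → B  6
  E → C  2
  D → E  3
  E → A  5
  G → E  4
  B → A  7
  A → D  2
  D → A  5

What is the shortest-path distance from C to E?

Candidate routes:
C→E: 7
C→D→E: 1 + 3 = 4
Best route has total 4.

4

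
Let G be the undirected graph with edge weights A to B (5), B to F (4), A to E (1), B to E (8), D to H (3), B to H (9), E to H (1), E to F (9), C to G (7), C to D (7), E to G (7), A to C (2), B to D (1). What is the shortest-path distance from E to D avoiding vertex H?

7

Comparing a few candidate routes:
E → F → B → D: 9 + 4 + 1 = 14
E → G → C → D: 7 + 7 + 7 = 21
E → B → D: 8 + 1 = 9
E → A → C → D: 1 + 2 + 7 = 10
E → A → B → D: 1 + 5 + 1 = 7
E → B → A → C → D: 8 + 5 + 2 + 7 = 22
Best route has total 7.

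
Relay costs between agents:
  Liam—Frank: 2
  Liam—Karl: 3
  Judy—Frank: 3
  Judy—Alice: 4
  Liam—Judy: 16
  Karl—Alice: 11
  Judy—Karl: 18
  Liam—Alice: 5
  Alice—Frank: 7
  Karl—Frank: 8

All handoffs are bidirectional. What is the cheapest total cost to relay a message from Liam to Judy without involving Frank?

9

Candidate routes:
Liam - Alice - Judy: 5 + 4 = 9
Liam - Alice - Karl - Judy: 5 + 11 + 18 = 34
Liam - Judy: 16
Liam - Karl - Judy: 3 + 18 = 21
Liam - Karl - Alice - Judy: 3 + 11 + 4 = 18
Shortest: 9.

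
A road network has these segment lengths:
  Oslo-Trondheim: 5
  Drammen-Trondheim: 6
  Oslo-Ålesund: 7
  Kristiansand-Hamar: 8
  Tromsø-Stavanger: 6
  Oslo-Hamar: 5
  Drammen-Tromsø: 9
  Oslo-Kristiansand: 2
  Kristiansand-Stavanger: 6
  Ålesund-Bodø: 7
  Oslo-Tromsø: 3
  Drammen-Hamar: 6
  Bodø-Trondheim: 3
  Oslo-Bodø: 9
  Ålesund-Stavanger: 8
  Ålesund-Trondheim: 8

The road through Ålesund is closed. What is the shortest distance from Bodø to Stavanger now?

16

Checking several routes:
Bodø-Trondheim-Oslo-Tromsø-Stavanger: 3 + 5 + 3 + 6 = 17
Bodø-Oslo-Kristiansand-Stavanger: 9 + 2 + 6 = 17
Bodø-Trondheim-Oslo-Kristiansand-Stavanger: 3 + 5 + 2 + 6 = 16
Shortest: 16.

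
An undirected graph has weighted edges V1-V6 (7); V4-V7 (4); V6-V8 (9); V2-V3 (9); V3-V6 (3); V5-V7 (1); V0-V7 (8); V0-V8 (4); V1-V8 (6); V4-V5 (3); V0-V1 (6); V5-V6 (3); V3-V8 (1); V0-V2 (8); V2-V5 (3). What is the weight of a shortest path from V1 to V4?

Some routes from V1 to V4:
V1 → V8 → V3 → V6 → V5 → V7 → V4: 6 + 1 + 3 + 3 + 1 + 4 = 18
V1 → V6 → V5 → V4: 7 + 3 + 3 = 13
V1 → V6 → V5 → V7 → V4: 7 + 3 + 1 + 4 = 15
V1 → V8 → V3 → V6 → V5 → V4: 6 + 1 + 3 + 3 + 3 = 16
V1 → V0 → V7 → V4: 6 + 8 + 4 = 18
V1 → V0 → V7 → V5 → V4: 6 + 8 + 1 + 3 = 18
Best route has total 13.

13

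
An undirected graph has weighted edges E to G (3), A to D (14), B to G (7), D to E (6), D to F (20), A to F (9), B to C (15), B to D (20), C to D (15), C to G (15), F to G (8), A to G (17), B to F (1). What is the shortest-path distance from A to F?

Checking several routes:
A → F: 9
A → G → F: 17 + 8 = 25
A → G → B → F: 17 + 7 + 1 = 25
A → D → E → G → F: 14 + 6 + 3 + 8 = 31
A → D → E → G → B → F: 14 + 6 + 3 + 7 + 1 = 31
The minimum is 9.

9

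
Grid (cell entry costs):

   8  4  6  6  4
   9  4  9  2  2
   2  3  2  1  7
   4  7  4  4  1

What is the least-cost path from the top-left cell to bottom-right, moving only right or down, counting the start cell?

27

One optimal route is (0,0) → (0,1) → (1,1) → (2,1) → (2,2) → (2,3) → (3,3) → (3,4).
Its cost is 8 + 4 + 4 + 3 + 2 + 1 + 4 + 1 = 27.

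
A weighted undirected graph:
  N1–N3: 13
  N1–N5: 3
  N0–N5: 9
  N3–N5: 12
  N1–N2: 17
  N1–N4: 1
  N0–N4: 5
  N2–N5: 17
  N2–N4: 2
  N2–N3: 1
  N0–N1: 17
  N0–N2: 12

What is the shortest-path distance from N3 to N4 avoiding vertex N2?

14

Some routes from N3 to N4 avoiding N2:
N3 -> N1 -> N5 -> N0 -> N4: 13 + 3 + 9 + 5 = 30
N3 -> N1 -> N4: 13 + 1 = 14
N3 -> N1 -> N0 -> N4: 13 + 17 + 5 = 35
N3 -> N5 -> N1 -> N0 -> N4: 12 + 3 + 17 + 5 = 37
N3 -> N5 -> N1 -> N4: 12 + 3 + 1 = 16
N3 -> N5 -> N0 -> N4: 12 + 9 + 5 = 26
Best route has total 14.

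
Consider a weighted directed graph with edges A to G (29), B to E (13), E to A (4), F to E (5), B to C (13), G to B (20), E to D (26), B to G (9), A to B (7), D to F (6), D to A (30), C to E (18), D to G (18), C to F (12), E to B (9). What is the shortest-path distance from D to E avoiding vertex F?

Some routes from D to E avoiding F:
D → G → B → E: 18 + 20 + 13 = 51
D → A → B → C → E: 30 + 7 + 13 + 18 = 68
D → A → B → E: 30 + 7 + 13 = 50
Best route has total 50.

50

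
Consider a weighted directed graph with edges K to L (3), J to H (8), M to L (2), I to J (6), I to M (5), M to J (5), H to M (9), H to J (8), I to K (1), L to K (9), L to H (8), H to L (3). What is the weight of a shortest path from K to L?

3

Candidate routes:
K-L: 3
Best route has total 3.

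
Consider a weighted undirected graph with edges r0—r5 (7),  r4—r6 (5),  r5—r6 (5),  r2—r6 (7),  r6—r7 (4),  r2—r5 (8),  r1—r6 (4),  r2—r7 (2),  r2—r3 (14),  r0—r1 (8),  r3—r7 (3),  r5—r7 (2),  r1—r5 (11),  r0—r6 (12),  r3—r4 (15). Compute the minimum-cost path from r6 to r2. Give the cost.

Some routes from r6 to r2:
r6-r5-r2: 5 + 8 = 13
r6-r7-r5-r2: 4 + 2 + 8 = 14
r6-r7-r2: 4 + 2 = 6
r6-r2: 7
r6-r5-r7-r2: 5 + 2 + 2 = 9
r6-r1-r5-r7-r2: 4 + 11 + 2 + 2 = 19
The minimum is 6.

6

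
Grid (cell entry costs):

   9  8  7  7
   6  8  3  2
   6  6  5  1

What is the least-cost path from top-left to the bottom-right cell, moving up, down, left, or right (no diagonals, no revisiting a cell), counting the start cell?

29

Best path: (0,0) (1,0) (1,1) (1,2) (1,3) (2,3)
Cost: 9 + 6 + 8 + 3 + 2 + 1 = 29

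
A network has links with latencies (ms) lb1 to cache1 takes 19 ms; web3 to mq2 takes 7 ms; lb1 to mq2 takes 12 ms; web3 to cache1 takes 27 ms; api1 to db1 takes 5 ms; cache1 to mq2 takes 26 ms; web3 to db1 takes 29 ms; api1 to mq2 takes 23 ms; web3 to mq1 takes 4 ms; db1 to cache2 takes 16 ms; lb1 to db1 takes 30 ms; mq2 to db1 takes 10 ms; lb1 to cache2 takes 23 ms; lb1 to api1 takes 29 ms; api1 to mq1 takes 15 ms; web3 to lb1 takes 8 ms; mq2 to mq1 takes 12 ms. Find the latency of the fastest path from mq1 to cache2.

A few of the mq1→cache2 routes:
mq1 - web3 - lb1 - cache2: 4 + 8 + 23 = 35
mq1 - api1 - db1 - cache2: 15 + 5 + 16 = 36
mq1 - mq2 - db1 - cache2: 12 + 10 + 16 = 38
mq1 - web3 - mq2 - db1 - cache2: 4 + 7 + 10 + 16 = 37
Shortest: 35 ms.

35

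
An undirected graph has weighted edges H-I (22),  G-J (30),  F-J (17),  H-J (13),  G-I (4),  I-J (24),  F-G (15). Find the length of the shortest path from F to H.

30

Checking several routes:
F→J→H: 17 + 13 = 30
F→G→I→J→H: 15 + 4 + 24 + 13 = 56
F→G→I→H: 15 + 4 + 22 = 41
Best route has total 30.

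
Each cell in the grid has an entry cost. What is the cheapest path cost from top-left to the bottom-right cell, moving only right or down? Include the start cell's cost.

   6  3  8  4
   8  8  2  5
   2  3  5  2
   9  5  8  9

One optimal route is (0,0)→(0,1)→(0,2)→(1,2)→(1,3)→(2,3)→(3,3).
Its cost is 6 + 3 + 8 + 2 + 5 + 2 + 9 = 35.
(Top row then right column would cost 37.)

35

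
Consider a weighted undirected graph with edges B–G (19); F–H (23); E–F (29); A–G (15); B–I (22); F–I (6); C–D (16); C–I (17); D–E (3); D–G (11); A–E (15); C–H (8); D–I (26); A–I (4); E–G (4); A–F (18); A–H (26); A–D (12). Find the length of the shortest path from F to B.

28

Some routes from F to B:
F-I-A-E-G-B: 6 + 4 + 15 + 4 + 19 = 48
F-I-A-D-G-B: 6 + 4 + 12 + 11 + 19 = 52
F-I-B: 6 + 22 = 28
F-I-A-G-B: 6 + 4 + 15 + 19 = 44
F-I-A-D-E-G-B: 6 + 4 + 12 + 3 + 4 + 19 = 48
F-A-I-B: 18 + 4 + 22 = 44
The minimum is 28.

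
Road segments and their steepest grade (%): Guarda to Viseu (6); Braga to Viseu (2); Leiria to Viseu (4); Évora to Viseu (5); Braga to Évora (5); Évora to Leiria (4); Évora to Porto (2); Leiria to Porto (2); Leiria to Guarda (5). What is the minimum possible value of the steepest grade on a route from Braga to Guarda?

5

Comparing a few candidate routes:
Braga→Viseu→Évora→Porto→Leiria→Guarda: max(2, 5, 2, 2, 5) = 5
Braga→Évora→Leiria→Guarda: max(5, 4, 5) = 5
Braga→Viseu→Leiria→Guarda: max(2, 4, 5) = 5
Braga→Évora→Viseu→Leiria→Guarda: max(5, 5, 4, 5) = 5
Braga→Évora→Porto→Leiria→Guarda: max(5, 2, 2, 5) = 5
Braga→Viseu→Évora→Leiria→Guarda: max(2, 5, 4, 5) = 5
Best route has worst link 5%.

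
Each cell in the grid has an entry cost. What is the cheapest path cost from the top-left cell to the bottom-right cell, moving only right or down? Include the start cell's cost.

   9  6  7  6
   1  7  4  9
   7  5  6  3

One optimal route is [0,0] -> [1,0] -> [1,1] -> [1,2] -> [2,2] -> [2,3].
Its cost is 9 + 1 + 7 + 4 + 6 + 3 = 30.
For comparison, the top-then-right route costs 40.

30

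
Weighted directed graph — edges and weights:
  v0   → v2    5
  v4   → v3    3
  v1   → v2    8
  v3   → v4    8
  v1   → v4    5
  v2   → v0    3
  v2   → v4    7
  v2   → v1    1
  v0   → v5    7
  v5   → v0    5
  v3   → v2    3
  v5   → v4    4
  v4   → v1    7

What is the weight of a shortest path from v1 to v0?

11

Paths from v1 to v0:
v1-v4-v3-v2-v0: 5 + 3 + 3 + 3 = 14
v1-v2-v0: 8 + 3 = 11
The minimum is 11.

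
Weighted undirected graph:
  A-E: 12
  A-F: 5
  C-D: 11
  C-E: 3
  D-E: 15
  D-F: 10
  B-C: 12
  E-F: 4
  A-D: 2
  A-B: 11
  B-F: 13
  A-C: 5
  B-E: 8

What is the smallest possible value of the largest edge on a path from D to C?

5

Checking several routes:
D → A → C: max(2, 5) = 5
D → F → E → C: max(10, 4, 3) = 10
D → A → F → E → C: max(2, 5, 4, 3) = 5
D → F → A → C: max(10, 5, 5) = 10
Best route has worst link 5.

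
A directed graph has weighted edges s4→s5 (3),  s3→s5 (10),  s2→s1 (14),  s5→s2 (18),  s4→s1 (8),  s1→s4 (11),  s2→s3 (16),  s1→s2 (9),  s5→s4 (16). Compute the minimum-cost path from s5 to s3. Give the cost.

34

Candidate routes:
s5 - s4 - s1 - s2 - s3: 16 + 8 + 9 + 16 = 49
s5 - s2 - s3: 18 + 16 = 34
Shortest: 34.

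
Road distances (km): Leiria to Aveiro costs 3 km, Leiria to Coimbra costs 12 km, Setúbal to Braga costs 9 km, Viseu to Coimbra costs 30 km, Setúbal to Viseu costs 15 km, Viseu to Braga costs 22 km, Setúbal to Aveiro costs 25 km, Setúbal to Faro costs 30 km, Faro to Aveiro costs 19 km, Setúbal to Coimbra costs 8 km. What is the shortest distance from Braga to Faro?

Comparing a few candidate routes:
Braga -> Setúbal -> Aveiro -> Faro: 9 + 25 + 19 = 53
Braga -> Viseu -> Setúbal -> Coimbra -> Leiria -> Aveiro -> Faro: 22 + 15 + 8 + 12 + 3 + 19 = 79
Braga -> Setúbal -> Coimbra -> Leiria -> Aveiro -> Faro: 9 + 8 + 12 + 3 + 19 = 51
Braga -> Setúbal -> Faro: 9 + 30 = 39
Braga -> Viseu -> Setúbal -> Faro: 22 + 15 + 30 = 67
Best route has total 39 km.

39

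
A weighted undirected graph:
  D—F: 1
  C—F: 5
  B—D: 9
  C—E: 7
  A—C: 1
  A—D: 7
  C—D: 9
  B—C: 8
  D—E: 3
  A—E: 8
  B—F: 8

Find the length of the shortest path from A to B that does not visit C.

Candidate routes:
A → D → F → B: 7 + 1 + 8 = 16
A → E → D → F → B: 8 + 3 + 1 + 8 = 20
A → E → D → B: 8 + 3 + 9 = 20
A → D → B: 7 + 9 = 16
Best route has total 16.

16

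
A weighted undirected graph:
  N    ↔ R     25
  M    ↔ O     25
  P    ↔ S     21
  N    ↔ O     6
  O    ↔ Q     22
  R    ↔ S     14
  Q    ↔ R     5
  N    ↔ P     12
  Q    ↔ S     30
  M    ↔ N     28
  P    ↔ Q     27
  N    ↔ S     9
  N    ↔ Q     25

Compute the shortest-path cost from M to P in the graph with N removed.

Candidate routes:
M → O → Q → R → S → P: 25 + 22 + 5 + 14 + 21 = 87
M → O → Q → S → P: 25 + 22 + 30 + 21 = 98
M → O → Q → P: 25 + 22 + 27 = 74
The minimum is 74.

74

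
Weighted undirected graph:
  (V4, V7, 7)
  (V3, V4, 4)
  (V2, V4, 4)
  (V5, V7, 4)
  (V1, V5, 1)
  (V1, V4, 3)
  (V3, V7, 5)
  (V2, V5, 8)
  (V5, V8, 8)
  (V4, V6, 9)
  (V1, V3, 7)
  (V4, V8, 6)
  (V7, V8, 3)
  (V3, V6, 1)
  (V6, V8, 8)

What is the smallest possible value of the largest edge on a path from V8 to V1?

4

Some routes from V8 to V1:
V8-V4-V1: max(6, 3) = 6
V8-V4-V7-V5-V1: max(6, 7, 4, 1) = 7
V8-V7-V5-V1: max(3, 4, 1) = 4
V8-V7-V3-V4-V1: max(3, 5, 4, 3) = 5
V8-V4-V3-V7-V5-V1: max(6, 4, 5, 4, 1) = 6
The minimum achievable maximum is 4.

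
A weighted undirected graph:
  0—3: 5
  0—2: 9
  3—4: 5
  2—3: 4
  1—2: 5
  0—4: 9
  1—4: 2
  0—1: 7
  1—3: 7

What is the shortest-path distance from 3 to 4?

5

A few of the 3→4 routes:
3→1→4: 7 + 2 = 9
3→0→4: 5 + 9 = 14
3→2→1→4: 4 + 5 + 2 = 11
3→4: 5
3→0→1→4: 5 + 7 + 2 = 14
Best route has total 5.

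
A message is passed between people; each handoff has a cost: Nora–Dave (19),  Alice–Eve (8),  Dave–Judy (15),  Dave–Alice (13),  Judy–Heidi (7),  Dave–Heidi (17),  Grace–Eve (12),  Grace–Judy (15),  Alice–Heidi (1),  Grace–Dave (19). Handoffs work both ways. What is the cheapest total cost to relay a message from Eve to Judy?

16

Checking several routes:
Eve-Alice-Dave-Judy: 8 + 13 + 15 = 36
Eve-Alice-Heidi-Judy: 8 + 1 + 7 = 16
Eve-Grace-Judy: 12 + 15 = 27
The minimum is 16.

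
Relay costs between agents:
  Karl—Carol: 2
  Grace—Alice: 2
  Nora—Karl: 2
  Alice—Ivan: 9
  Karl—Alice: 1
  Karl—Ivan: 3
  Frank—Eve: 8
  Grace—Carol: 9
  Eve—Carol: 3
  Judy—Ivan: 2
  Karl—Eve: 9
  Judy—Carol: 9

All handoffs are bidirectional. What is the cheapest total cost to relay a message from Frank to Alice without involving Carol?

Candidate routes:
Frank → Eve → Karl → Ivan → Alice: 8 + 9 + 3 + 9 = 29
Frank → Eve → Karl → Alice: 8 + 9 + 1 = 18
Shortest: 18.

18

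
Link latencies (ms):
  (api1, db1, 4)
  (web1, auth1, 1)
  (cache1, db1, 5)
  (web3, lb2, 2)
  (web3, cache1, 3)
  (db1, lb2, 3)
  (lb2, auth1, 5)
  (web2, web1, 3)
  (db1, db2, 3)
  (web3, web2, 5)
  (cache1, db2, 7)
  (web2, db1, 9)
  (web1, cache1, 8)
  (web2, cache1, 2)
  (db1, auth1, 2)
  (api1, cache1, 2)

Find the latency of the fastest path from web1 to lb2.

A few of the web1→lb2 routes:
web1 → web2 → cache1 → db1 → lb2: 3 + 2 + 5 + 3 = 13
web1 → auth1 → db1 → lb2: 1 + 2 + 3 = 6
web1 → web2 → cache1 → web3 → lb2: 3 + 2 + 3 + 2 = 10
web1 → web2 → web3 → lb2: 3 + 5 + 2 = 10
web1 → auth1 → lb2: 1 + 5 = 6
Shortest: 6 ms.

6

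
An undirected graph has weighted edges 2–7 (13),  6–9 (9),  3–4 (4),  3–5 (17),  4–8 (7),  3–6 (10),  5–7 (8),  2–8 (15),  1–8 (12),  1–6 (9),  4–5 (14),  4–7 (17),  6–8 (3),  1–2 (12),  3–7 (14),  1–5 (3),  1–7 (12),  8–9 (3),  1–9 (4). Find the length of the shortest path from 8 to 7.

A few of the 8→7 routes:
8 → 9 → 1 → 5 → 7: 3 + 4 + 3 + 8 = 18
8 → 9 → 1 → 7: 3 + 4 + 12 = 19
8 → 1 → 5 → 7: 12 + 3 + 8 = 23
The minimum is 18.

18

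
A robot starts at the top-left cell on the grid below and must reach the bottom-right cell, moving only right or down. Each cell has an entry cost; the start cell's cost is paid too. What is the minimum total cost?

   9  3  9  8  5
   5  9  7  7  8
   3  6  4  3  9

39

Cheapest: r0c0 -> r1c0 -> r2c0 -> r2c1 -> r2c2 -> r2c3 -> r2c4
  9 + 5 + 3 + 6 + 4 + 3 + 9 = 39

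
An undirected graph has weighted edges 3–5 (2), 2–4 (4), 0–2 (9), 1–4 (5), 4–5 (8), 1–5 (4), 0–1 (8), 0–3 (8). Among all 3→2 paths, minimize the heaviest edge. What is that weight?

5

Comparing a few candidate routes:
3→0→1→5→4→2: max(8, 8, 4, 8, 4) = 8
3→5→4→2: max(2, 8, 4) = 8
3→5→1→4→2: max(2, 4, 5, 4) = 5
Smallest bottleneck: 5.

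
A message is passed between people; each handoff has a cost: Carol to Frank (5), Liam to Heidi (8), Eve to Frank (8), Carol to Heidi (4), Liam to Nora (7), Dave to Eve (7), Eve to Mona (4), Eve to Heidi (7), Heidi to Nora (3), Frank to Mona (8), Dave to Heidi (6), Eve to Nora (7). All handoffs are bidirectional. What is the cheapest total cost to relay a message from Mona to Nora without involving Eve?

20

Candidate routes:
Mona → Frank → Carol → Heidi → Liam → Nora: 8 + 5 + 4 + 8 + 7 = 32
Mona → Frank → Carol → Heidi → Nora: 8 + 5 + 4 + 3 = 20
The minimum is 20.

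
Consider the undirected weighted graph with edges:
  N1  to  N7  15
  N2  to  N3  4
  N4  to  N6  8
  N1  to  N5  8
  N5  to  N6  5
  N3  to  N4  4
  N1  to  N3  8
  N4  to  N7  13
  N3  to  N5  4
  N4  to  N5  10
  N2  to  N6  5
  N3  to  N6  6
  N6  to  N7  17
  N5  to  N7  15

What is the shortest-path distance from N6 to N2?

Checking several routes:
N6→N5→N1→N3→N2: 5 + 8 + 8 + 4 = 25
N6→N5→N3→N2: 5 + 4 + 4 = 13
N6→N4→N3→N2: 8 + 4 + 4 = 16
N6→N3→N2: 6 + 4 = 10
N6→N2: 5
N6→N5→N4→N3→N2: 5 + 10 + 4 + 4 = 23
The minimum is 5.

5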